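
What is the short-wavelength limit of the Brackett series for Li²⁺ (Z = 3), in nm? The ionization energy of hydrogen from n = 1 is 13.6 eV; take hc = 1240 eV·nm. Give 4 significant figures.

162.1 nm

The Brackett series has lower level n_f = 4; the series limit corresponds to n_i → ∞.
ΔE_max = 13.6 × 9 / 4² = 7.650 eV.
λ_min = 1240 / 7.650 = 162.1 nm.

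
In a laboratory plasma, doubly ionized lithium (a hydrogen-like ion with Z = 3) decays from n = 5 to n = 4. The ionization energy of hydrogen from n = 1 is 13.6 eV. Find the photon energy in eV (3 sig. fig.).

The Bohr energies scale as Z², so for Z = 3: E_n = −122.4/n² eV.
E_5 = −122.4/25 = −4.896 eV and E_4 = −122.4/16 = −7.650 eV.
The photon energy is |E_5 − E_4| = 2.75 eV.

2.75 eV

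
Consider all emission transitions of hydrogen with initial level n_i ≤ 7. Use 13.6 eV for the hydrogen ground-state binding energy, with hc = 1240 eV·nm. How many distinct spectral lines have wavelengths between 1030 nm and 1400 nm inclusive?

Enumerate all n_i → n_f pairs with 1 ≤ n_f < n_i ≤ 7 and compute λ = 1240 / [13.6·1·(1/n_f² − 1/n_i²)].
Lines falling in [1030, 1400] nm: 6→3 (1094 nm), 5→3 (1282 nm).

2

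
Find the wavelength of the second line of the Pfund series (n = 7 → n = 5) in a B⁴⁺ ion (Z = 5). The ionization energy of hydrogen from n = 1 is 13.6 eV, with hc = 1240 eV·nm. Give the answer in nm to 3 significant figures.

The Pfund series terminates on n_f = 5; the second line has n_i = 5+2 = 7.
ΔE = 340.0 × (1/5² − 1/7²) = 6.661 eV.
λ = 1240 / 6.661 = 186 nm.

186 nm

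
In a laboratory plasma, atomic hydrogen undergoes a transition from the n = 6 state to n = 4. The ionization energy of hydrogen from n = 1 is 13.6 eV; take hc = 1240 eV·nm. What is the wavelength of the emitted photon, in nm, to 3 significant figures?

2630 nm

ΔE = 13.60 × (1/4² − 1/6²) = 13.60 × 0.03472 = 0.4722 eV.
λ = hc/ΔE = 1240 / 0.4722 = 2630 nm.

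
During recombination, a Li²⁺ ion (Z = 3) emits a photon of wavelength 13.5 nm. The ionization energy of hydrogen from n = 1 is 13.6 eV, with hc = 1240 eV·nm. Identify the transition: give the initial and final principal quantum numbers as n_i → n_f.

The photon energy is ΔE = hc/λ = 1240 / 13.5 = 91.85 eV.
With Z = 3, ΔE = 122.4 × (1/n_f² − 1/n_i²), so 1/n_f² − 1/n_i² = 0.7504.
Trying n_f = 1 gives 1/n_i² = 0.2496, i.e. n_i ≈ 2; this pair matches.

n_i = 2, n_f = 1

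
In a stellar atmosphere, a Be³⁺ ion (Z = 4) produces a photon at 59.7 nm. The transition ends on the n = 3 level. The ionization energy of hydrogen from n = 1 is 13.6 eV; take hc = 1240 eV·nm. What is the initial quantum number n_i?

n_i = 8

The photon energy is ΔE = hc/λ = 1240 / 59.7 = 20.77 eV.
With Z = 4, ΔE = 217.6 × (1/n_f² − 1/n_i²), so 1/n_f² − 1/n_i² = 0.09545.
With n_f = 3: 1/n_i² = 1/9 − 0.09545 = 0.01566, so n_i ≈ 7.99.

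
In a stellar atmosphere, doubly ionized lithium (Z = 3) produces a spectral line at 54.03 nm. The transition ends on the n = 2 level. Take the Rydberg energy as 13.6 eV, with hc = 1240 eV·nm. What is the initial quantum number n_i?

n_i = 4

The photon energy is ΔE = hc/λ = 1240 / 54.03 = 22.95 eV.
With Z = 3, ΔE = 122.4 × (1/n_f² − 1/n_i²), so 1/n_f² − 1/n_i² = 0.1875.
With n_f = 2: 1/n_i² = 1/4 − 0.1875 = 0.06250, so n_i ≈ 4.00.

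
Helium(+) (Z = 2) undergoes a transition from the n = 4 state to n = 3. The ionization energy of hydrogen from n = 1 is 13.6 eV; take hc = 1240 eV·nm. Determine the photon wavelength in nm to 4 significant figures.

For Z = 2 the level energies scale as Z², so the effective Rydberg energy is 13.6 × 4 = 54.40 eV.
ΔE = 54.40 × (1/3² − 1/4²) = 54.40 × 0.04861 = 2.644 eV.
λ = hc/ΔE = 1240 / 2.644 = 468.9 nm.

468.9 nm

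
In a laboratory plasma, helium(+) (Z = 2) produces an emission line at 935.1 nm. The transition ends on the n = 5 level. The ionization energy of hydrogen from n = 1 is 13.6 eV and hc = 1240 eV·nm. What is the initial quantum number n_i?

The photon energy is ΔE = hc/λ = 1240 / 935.1 = 1.326 eV.
With Z = 2, ΔE = 54.40 × (1/n_f² − 1/n_i²), so 1/n_f² − 1/n_i² = 0.02438.
With n_f = 5: 1/n_i² = 1/25 − 0.02438 = 0.01562, so n_i ≈ 8.00.

n_i = 8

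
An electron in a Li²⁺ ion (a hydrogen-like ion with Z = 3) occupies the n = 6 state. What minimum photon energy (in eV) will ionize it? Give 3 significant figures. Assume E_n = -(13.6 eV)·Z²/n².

3.40 eV

E_n = −13.6 Z²/n² = −122.4/n² eV for Z = 3.
E_6 = −122.4/36 = −3.40 eV, so ionization (to E = 0) requires 3.40 eV.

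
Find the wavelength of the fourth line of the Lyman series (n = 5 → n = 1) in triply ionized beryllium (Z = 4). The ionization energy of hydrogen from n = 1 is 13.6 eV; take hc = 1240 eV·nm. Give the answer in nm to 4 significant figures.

The Lyman series terminates on n_f = 1; the fourth line has n_i = 1+4 = 5.
ΔE = 217.6 × (1/1² − 1/5²) = 208.9 eV.
λ = 1240 / 208.9 = 5.936 nm.

5.936 nm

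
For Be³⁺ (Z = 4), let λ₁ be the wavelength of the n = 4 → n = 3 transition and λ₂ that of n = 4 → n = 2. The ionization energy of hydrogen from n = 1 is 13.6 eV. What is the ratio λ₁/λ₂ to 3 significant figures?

3.86

λ ∝ 1/ΔE ∝ 1/(1/n_f² − 1/n_i²), and the Z² and hc factors cancel in the ratio.
λ₁/λ₂ = (1/2² − 1/4²)/(1/3² − 1/4²) = 0.1875/0.04861 = 3.86.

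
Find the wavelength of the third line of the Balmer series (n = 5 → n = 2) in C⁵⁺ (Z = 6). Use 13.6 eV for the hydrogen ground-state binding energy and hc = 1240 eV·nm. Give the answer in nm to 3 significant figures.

12.1 nm

The Balmer series terminates on n_f = 2; the third line has n_i = 2+3 = 5.
ΔE = 489.6 × (1/2² − 1/5²) = 102.8 eV.
λ = 1240 / 102.8 = 12.1 nm.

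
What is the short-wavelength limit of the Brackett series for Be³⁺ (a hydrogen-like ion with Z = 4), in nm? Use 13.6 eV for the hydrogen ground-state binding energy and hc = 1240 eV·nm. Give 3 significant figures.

The Brackett series has lower level n_f = 4; the series limit corresponds to n_i → ∞.
ΔE_max = 13.6 × 16 / 4² = 13.60 eV.
λ_min = 1240 / 13.60 = 91.2 nm.

91.2 nm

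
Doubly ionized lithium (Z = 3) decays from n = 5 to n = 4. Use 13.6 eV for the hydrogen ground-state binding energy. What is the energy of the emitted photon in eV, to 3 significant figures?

2.75 eV

The Bohr energies scale as Z², so for Z = 3: E_n = −122.4/n² eV.
E_5 = −122.4/25 = −4.896 eV and E_4 = −122.4/16 = −7.650 eV.
The photon energy is |E_5 − E_4| = 2.75 eV.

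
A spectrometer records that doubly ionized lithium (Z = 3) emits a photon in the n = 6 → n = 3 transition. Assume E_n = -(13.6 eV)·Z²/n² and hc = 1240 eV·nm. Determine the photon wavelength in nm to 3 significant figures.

122 nm

For Z = 3 the level energies scale as Z², so the effective Rydberg energy is 13.6 × 9 = 122.4 eV.
ΔE = 122.4 × (1/3² − 1/6²) = 122.4 × 0.08333 = 10.20 eV.
λ = hc/ΔE = 1240 / 10.20 = 122 nm.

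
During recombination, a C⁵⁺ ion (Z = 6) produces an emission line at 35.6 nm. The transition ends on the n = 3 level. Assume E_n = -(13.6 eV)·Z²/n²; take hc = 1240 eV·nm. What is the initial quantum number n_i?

n_i = 5

The photon energy is ΔE = hc/λ = 1240 / 35.6 = 34.83 eV.
With Z = 6, ΔE = 489.6 × (1/n_f² − 1/n_i²), so 1/n_f² − 1/n_i² = 0.07114.
With n_f = 3: 1/n_i² = 1/9 − 0.07114 = 0.03997, so n_i ≈ 5.00.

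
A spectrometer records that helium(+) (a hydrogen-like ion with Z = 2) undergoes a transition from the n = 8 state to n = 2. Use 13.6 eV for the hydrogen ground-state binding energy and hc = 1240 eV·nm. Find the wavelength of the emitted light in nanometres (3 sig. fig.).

For Z = 2 the level energies scale as Z², so the effective Rydberg energy is 13.6 × 4 = 54.40 eV.
ΔE = 54.40 × (1/2² − 1/8²) = 54.40 × 0.2344 = 12.75 eV.
λ = hc/ΔE = 1240 / 12.75 = 97.3 nm.

97.3 nm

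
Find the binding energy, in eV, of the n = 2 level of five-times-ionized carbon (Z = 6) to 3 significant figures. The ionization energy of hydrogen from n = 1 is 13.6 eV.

122 eV

E_n = −13.6 Z²/n² = −489.6/n² eV for Z = 6.
E_2 = −489.6/4 = −122 eV, so ionization (to E = 0) requires 122 eV.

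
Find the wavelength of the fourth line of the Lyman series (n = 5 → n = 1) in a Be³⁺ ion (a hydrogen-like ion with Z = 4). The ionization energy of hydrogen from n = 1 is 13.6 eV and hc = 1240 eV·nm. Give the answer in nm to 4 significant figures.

5.936 nm

The Lyman series terminates on n_f = 1; the fourth line has n_i = 1+4 = 5.
ΔE = 217.6 × (1/1² − 1/5²) = 208.9 eV.
λ = 1240 / 208.9 = 5.936 nm.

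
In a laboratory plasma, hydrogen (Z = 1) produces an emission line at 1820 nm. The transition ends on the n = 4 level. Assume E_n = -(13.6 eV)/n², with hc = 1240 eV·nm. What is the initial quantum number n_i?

n_i = 9

The photon energy is ΔE = hc/λ = 1240 / 1820 = 0.6813 eV.
With Z = 1, ΔE = 13.60 × (1/n_f² − 1/n_i²), so 1/n_f² − 1/n_i² = 0.05010.
With n_f = 4: 1/n_i² = 1/16 − 0.05010 = 0.01240, so n_i ≈ 8.98.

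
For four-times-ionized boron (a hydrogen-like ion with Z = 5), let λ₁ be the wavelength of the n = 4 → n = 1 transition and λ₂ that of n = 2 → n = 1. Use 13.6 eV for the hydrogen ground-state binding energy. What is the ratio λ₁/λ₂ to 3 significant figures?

0.800

λ ∝ 1/ΔE ∝ 1/(1/n_f² − 1/n_i²), and the Z² and hc factors cancel in the ratio.
λ₁/λ₂ = (1/1² − 1/2²)/(1/1² − 1/4²) = 0.7500/0.9375 = 0.800.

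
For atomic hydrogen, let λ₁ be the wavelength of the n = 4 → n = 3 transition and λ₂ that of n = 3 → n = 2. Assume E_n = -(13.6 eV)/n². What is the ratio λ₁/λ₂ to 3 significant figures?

2.86

λ ∝ 1/ΔE ∝ 1/(1/n_f² − 1/n_i²), and the Z² and hc factors cancel in the ratio.
λ₁/λ₂ = (1/2² − 1/3²)/(1/3² − 1/4²) = 0.1389/0.04861 = 2.86.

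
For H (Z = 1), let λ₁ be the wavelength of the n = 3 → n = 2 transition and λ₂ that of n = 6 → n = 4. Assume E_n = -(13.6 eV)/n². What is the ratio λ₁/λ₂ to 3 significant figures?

0.250

λ ∝ 1/ΔE ∝ 1/(1/n_f² − 1/n_i²), and the Z² and hc factors cancel in the ratio.
λ₁/λ₂ = (1/4² − 1/6²)/(1/2² − 1/3²) = 0.03472/0.1389 = 0.250.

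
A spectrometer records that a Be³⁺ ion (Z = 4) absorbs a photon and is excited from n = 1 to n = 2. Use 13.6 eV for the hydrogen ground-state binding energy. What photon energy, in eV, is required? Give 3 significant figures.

The Bohr energies scale as Z², so for Z = 4: E_n = −217.6/n² eV.
E_2 = −217.6/4 = −54.40 eV and E_1 = −217.6/1 = −217.6 eV.
The photon energy is |E_2 − E_1| = 163 eV.

163 eV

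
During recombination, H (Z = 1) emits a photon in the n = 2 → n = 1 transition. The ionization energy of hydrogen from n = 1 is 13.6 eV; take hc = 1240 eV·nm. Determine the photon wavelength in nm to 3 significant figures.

ΔE = 13.60 × (1/1² − 1/2²) = 13.60 × 0.7500 = 10.20 eV.
λ = hc/ΔE = 1240 / 10.20 = 122 nm.

122 nm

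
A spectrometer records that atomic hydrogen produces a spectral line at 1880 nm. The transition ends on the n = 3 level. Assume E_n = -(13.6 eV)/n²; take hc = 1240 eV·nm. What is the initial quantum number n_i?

n_i = 4

The photon energy is ΔE = hc/λ = 1240 / 1880 = 0.6596 eV.
With Z = 1, ΔE = 13.60 × (1/n_f² − 1/n_i²), so 1/n_f² − 1/n_i² = 0.04850.
With n_f = 3: 1/n_i² = 1/9 − 0.04850 = 0.06261, so n_i ≈ 4.00.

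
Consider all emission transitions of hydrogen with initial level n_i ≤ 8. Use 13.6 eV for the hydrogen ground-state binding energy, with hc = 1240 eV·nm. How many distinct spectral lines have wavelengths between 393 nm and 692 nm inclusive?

5

Enumerate all n_i → n_f pairs with 1 ≤ n_f < n_i ≤ 8 and compute λ = 1240 / [13.6·1·(1/n_f² − 1/n_i²)].
Lines falling in [393, 692] nm: 7→2 (397.1 nm), 6→2 (410.3 nm), 5→2 (434.2 nm), 4→2 (486.3 nm), 3→2 (656.5 nm).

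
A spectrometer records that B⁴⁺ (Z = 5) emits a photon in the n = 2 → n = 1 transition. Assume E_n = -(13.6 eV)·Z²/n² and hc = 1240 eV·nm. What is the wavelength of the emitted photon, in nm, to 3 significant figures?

4.86 nm

For Z = 5 the level energies scale as Z², so the effective Rydberg energy is 13.6 × 25 = 340.0 eV.
ΔE = 340.0 × (1/1² − 1/2²) = 340.0 × 0.7500 = 255.0 eV.
λ = hc/ΔE = 1240 / 255.0 = 4.86 nm.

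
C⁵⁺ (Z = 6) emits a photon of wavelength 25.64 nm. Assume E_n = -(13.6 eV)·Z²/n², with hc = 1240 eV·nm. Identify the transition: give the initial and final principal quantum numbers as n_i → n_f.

n_i = 9, n_f = 3

The photon energy is ΔE = hc/λ = 1240 / 25.64 = 48.36 eV.
With Z = 6, ΔE = 489.6 × (1/n_f² − 1/n_i²), so 1/n_f² − 1/n_i² = 0.09878.
Trying n_f = 3 gives 1/n_i² = 0.01233, i.e. n_i ≈ 9; this pair matches.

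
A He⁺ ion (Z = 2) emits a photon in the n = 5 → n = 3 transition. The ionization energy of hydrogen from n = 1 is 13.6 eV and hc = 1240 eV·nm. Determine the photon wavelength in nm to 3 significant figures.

For Z = 2 the level energies scale as Z², so the effective Rydberg energy is 13.6 × 4 = 54.40 eV.
ΔE = 54.40 × (1/3² − 1/5²) = 54.40 × 0.07111 = 3.868 eV.
λ = hc/ΔE = 1240 / 3.868 = 321 nm.

321 nm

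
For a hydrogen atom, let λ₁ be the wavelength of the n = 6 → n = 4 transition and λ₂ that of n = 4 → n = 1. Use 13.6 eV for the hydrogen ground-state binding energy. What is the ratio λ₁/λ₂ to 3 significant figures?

λ ∝ 1/ΔE ∝ 1/(1/n_f² − 1/n_i²), and the Z² and hc factors cancel in the ratio.
λ₁/λ₂ = (1/1² − 1/4²)/(1/4² − 1/6²) = 0.9375/0.03472 = 27.0.

27.0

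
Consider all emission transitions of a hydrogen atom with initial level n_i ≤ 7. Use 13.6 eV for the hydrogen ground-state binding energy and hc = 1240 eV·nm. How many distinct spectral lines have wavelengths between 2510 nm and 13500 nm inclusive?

5

Enumerate all n_i → n_f pairs with 1 ≤ n_f < n_i ≤ 7 and compute λ = 1240 / [13.6·1·(1/n_f² − 1/n_i²)].
Lines falling in [2510, 13500] nm: 6→4 (2626 nm), 5→4 (4052 nm), 7→5 (4654 nm), 6→5 (7460 nm), 7→6 (12370 nm).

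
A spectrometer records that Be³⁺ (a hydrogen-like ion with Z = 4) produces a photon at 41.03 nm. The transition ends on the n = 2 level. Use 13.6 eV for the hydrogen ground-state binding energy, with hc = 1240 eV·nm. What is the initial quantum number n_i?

The photon energy is ΔE = hc/λ = 1240 / 41.03 = 30.22 eV.
With Z = 4, ΔE = 217.6 × (1/n_f² − 1/n_i²), so 1/n_f² − 1/n_i² = 0.1389.
With n_f = 2: 1/n_i² = 1/4 − 0.1389 = 0.1111, so n_i ≈ 3.00.

n_i = 3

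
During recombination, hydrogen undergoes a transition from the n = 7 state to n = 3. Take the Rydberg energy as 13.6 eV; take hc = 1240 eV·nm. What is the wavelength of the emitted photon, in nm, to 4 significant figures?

ΔE = 13.60 × (1/3² − 1/7²) = 13.60 × 0.09070 = 1.234 eV.
λ = hc/ΔE = 1240 / 1.234 = 1005 nm.

1005 nm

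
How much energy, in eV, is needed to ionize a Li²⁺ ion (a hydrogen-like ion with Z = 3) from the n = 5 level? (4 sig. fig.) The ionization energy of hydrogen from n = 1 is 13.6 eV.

4.896 eV

E_n = −13.6 Z²/n² = −122.4/n² eV for Z = 3.
E_5 = −122.4/25 = −4.896 eV, so ionization (to E = 0) requires 4.896 eV.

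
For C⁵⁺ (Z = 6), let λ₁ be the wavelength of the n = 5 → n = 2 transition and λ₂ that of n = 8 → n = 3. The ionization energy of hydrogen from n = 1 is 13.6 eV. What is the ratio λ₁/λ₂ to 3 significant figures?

λ ∝ 1/ΔE ∝ 1/(1/n_f² − 1/n_i²), and the Z² and hc factors cancel in the ratio.
λ₁/λ₂ = (1/3² − 1/8²)/(1/2² − 1/5²) = 0.09549/0.2100 = 0.455.

0.455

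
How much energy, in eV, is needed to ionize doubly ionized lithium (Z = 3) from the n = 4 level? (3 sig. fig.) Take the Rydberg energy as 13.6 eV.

E_n = −13.6 Z²/n² = −122.4/n² eV for Z = 3.
E_4 = −122.4/16 = −7.65 eV, so ionization (to E = 0) requires 7.65 eV.

7.65 eV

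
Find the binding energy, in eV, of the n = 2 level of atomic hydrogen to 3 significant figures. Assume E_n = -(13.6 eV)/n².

3.40 eV

E_2 = −13.60/4 = −3.40 eV, so ionization (to E = 0) requires 3.40 eV.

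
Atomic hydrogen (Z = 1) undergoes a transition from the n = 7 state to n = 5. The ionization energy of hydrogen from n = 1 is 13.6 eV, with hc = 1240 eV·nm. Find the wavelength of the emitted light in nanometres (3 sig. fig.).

4650 nm

ΔE = 13.60 × (1/5² − 1/7²) = 13.60 × 0.01959 = 0.2664 eV.
λ = hc/ΔE = 1240 / 0.2664 = 4650 nm.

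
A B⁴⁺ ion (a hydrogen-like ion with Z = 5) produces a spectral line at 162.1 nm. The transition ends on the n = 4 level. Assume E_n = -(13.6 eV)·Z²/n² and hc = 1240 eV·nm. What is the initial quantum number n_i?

The photon energy is ΔE = hc/λ = 1240 / 162.1 = 7.650 eV.
With Z = 5, ΔE = 340.0 × (1/n_f² − 1/n_i²), so 1/n_f² − 1/n_i² = 0.02250.
With n_f = 4: 1/n_i² = 1/16 − 0.02250 = 0.04000, so n_i ≈ 5.00.

n_i = 5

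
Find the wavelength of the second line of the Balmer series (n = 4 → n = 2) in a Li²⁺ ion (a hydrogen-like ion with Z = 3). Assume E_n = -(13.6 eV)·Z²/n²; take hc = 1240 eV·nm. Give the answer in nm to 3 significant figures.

54.0 nm

The Balmer series terminates on n_f = 2; the second line has n_i = 2+2 = 4.
ΔE = 122.4 × (1/2² − 1/4²) = 22.95 eV.
λ = 1240 / 22.95 = 54.0 nm.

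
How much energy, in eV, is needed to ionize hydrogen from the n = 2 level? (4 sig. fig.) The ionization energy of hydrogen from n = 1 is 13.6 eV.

3.400 eV

E_2 = −13.60/4 = −3.400 eV, so ionization (to E = 0) requires 3.400 eV.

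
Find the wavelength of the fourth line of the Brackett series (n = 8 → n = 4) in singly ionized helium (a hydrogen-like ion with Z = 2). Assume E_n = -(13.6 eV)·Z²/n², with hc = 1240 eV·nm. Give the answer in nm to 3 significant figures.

The Brackett series terminates on n_f = 4; the fourth line has n_i = 4+4 = 8.
ΔE = 54.40 × (1/4² − 1/8²) = 2.550 eV.
λ = 1240 / 2.550 = 486 nm.

486 nm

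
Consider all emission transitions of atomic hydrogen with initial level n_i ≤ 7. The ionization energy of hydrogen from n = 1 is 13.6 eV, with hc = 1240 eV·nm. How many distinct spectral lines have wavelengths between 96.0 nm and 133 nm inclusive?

3

Enumerate all n_i → n_f pairs with 1 ≤ n_f < n_i ≤ 7 and compute λ = 1240 / [13.6·1·(1/n_f² − 1/n_i²)].
Lines falling in [96.0, 133] nm: 4→1 (97.25 nm), 3→1 (102.6 nm), 2→1 (121.6 nm).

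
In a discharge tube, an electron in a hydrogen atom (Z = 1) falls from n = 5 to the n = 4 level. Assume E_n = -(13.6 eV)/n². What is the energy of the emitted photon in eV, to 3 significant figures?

0.306 eV

E_5 = −13.60/25 = −0.5440 eV and E_4 = −13.60/16 = −0.8500 eV.
The photon energy is |E_5 − E_4| = 0.306 eV.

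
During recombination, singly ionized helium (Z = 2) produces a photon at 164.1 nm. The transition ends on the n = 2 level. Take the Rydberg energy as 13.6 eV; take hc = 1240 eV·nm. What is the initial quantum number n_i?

n_i = 3

The photon energy is ΔE = hc/λ = 1240 / 164.1 = 7.556 eV.
With Z = 2, ΔE = 54.40 × (1/n_f² − 1/n_i²), so 1/n_f² − 1/n_i² = 0.1389.
With n_f = 2: 1/n_i² = 1/4 − 0.1389 = 0.1111, so n_i ≈ 3.00.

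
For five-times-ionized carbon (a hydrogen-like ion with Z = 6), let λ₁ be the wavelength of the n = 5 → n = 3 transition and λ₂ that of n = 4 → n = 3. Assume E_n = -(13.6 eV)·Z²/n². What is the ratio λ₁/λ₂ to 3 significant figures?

λ ∝ 1/ΔE ∝ 1/(1/n_f² − 1/n_i²), and the Z² and hc factors cancel in the ratio.
λ₁/λ₂ = (1/3² − 1/4²)/(1/3² − 1/5²) = 0.04861/0.07111 = 0.684.

0.684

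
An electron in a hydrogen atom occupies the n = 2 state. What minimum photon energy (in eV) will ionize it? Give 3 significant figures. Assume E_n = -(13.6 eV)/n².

3.40 eV

E_2 = −13.60/4 = −3.40 eV, so ionization (to E = 0) requires 3.40 eV.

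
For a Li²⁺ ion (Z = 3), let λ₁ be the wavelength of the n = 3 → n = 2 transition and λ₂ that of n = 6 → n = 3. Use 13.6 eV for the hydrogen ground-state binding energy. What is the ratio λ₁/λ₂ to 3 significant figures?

λ ∝ 1/ΔE ∝ 1/(1/n_f² − 1/n_i²), and the Z² and hc factors cancel in the ratio.
λ₁/λ₂ = (1/3² − 1/6²)/(1/2² − 1/3²) = 0.08333/0.1389 = 0.600.

0.600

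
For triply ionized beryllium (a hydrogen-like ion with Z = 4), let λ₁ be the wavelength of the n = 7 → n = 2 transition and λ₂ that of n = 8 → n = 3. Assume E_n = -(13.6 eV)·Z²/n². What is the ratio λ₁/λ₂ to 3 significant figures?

λ ∝ 1/ΔE ∝ 1/(1/n_f² − 1/n_i²), and the Z² and hc factors cancel in the ratio.
λ₁/λ₂ = (1/3² − 1/8²)/(1/2² − 1/7²) = 0.09549/0.2296 = 0.416.

0.416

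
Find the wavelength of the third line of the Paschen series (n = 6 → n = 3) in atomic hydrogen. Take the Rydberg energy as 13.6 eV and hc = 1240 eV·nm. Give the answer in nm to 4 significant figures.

1094 nm

The Paschen series terminates on n_f = 3; the third line has n_i = 3+3 = 6.
ΔE = 13.60 × (1/3² − 1/6²) = 1.133 eV.
λ = 1240 / 1.133 = 1094 nm.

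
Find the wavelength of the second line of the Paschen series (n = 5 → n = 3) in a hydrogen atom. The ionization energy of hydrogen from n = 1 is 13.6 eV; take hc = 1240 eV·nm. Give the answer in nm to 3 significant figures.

The Paschen series terminates on n_f = 3; the second line has n_i = 3+2 = 5.
ΔE = 13.60 × (1/3² − 1/5²) = 0.9671 eV.
λ = 1240 / 0.9671 = 1280 nm.

1280 nm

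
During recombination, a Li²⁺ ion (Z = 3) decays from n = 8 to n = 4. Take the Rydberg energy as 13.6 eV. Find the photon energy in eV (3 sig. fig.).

5.74 eV

The Bohr energies scale as Z², so for Z = 3: E_n = −122.4/n² eV.
E_8 = −122.4/64 = −1.913 eV and E_4 = −122.4/16 = −7.650 eV.
The photon energy is |E_8 − E_4| = 5.74 eV.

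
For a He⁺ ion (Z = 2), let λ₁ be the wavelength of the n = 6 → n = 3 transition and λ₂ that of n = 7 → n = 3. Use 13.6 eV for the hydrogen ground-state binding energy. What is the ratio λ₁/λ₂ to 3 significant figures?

λ ∝ 1/ΔE ∝ 1/(1/n_f² − 1/n_i²), and the Z² and hc factors cancel in the ratio.
λ₁/λ₂ = (1/3² − 1/7²)/(1/3² − 1/6²) = 0.09070/0.08333 = 1.09.

1.09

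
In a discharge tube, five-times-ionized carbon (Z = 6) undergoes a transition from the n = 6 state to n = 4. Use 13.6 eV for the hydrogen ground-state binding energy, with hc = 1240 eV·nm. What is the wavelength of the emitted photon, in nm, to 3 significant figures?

72.9 nm

For Z = 6 the level energies scale as Z², so the effective Rydberg energy is 13.6 × 36 = 489.6 eV.
ΔE = 489.6 × (1/4² − 1/6²) = 489.6 × 0.03472 = 17.00 eV.
λ = hc/ΔE = 1240 / 17.00 = 72.9 nm.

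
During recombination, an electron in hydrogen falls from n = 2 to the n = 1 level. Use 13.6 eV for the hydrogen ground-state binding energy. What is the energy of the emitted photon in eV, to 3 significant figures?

10.2 eV

E_2 = −13.60/4 = −3.400 eV and E_1 = −13.60/1 = −13.60 eV.
The photon energy is |E_2 − E_1| = 10.2 eV.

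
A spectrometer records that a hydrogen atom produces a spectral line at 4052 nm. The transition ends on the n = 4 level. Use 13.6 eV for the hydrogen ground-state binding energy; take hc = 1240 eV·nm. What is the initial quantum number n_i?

The photon energy is ΔE = hc/λ = 1240 / 4052 = 0.3060 eV.
With Z = 1, ΔE = 13.60 × (1/n_f² − 1/n_i²), so 1/n_f² − 1/n_i² = 0.02250.
With n_f = 4: 1/n_i² = 1/16 − 0.02250 = 0.04000, so n_i ≈ 5.00.

n_i = 5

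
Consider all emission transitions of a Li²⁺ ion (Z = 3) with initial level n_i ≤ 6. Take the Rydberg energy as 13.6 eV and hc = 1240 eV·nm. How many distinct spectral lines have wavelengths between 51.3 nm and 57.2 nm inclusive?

1

Enumerate all n_i → n_f pairs with 1 ≤ n_f < n_i ≤ 6 and compute λ = 1240 / [13.6·9·(1/n_f² − 1/n_i²)].
Lines falling in [51.3, 57.2] nm: 4→2 (54.03 nm).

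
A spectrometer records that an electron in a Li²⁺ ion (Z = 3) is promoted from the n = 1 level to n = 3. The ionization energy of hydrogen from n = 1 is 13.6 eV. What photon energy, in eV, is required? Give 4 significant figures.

108.8 eV

The Bohr energies scale as Z², so for Z = 3: E_n = −122.4/n² eV.
E_3 = −122.4/9 = −13.60 eV and E_1 = −122.4/1 = −122.4 eV.
The photon energy is |E_3 − E_1| = 108.8 eV.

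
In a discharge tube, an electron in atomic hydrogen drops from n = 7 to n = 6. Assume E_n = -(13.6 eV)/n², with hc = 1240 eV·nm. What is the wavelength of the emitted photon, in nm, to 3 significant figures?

ΔE = 13.60 × (1/6² − 1/7²) = 13.60 × 0.007370 = 0.1002 eV.
λ = hc/ΔE = 1240 / 0.1002 = 12400 nm.

12400 nm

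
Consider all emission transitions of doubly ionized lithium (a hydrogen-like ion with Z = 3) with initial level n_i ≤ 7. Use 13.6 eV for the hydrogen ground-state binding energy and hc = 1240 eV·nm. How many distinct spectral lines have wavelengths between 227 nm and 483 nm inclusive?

3

Enumerate all n_i → n_f pairs with 1 ≤ n_f < n_i ≤ 7 and compute λ = 1240 / [13.6·9·(1/n_f² − 1/n_i²)].
Lines falling in [227, 483] nm: 7→4 (240.7 nm), 6→4 (291.8 nm), 5→4 (450.3 nm).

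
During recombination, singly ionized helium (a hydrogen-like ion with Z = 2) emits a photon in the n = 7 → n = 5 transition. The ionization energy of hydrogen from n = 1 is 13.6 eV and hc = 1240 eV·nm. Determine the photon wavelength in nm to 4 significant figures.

1163 nm

For Z = 2 the level energies scale as Z², so the effective Rydberg energy is 13.6 × 4 = 54.40 eV.
ΔE = 54.40 × (1/5² − 1/7²) = 54.40 × 0.01959 = 1.066 eV.
λ = hc/ΔE = 1240 / 1.066 = 1163 nm.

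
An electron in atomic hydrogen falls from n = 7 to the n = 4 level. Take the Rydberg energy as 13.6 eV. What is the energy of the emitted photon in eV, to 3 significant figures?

E_7 = −13.60/49 = −0.2776 eV and E_4 = −13.60/16 = −0.8500 eV.
The photon energy is |E_7 − E_4| = 0.572 eV.

0.572 eV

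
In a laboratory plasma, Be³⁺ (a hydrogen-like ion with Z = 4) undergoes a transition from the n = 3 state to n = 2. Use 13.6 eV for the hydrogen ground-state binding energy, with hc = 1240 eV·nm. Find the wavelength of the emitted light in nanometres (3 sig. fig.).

41.0 nm

For Z = 4 the level energies scale as Z², so the effective Rydberg energy is 13.6 × 16 = 217.6 eV.
ΔE = 217.6 × (1/2² − 1/3²) = 217.6 × 0.1389 = 30.22 eV.
λ = hc/ΔE = 1240 / 30.22 = 41.0 nm.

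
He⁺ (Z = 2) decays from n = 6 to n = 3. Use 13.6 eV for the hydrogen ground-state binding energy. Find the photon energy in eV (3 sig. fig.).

The Bohr energies scale as Z², so for Z = 2: E_n = −54.40/n² eV.
E_6 = −54.40/36 = −1.511 eV and E_3 = −54.40/9 = −6.044 eV.
The photon energy is |E_6 − E_3| = 4.53 eV.

4.53 eV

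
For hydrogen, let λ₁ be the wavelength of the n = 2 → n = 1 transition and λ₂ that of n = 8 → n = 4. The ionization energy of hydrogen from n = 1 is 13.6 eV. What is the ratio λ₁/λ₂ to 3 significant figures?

λ ∝ 1/ΔE ∝ 1/(1/n_f² − 1/n_i²), and the Z² and hc factors cancel in the ratio.
λ₁/λ₂ = (1/4² − 1/8²)/(1/1² − 1/2²) = 0.04688/0.7500 = 0.0625.

0.0625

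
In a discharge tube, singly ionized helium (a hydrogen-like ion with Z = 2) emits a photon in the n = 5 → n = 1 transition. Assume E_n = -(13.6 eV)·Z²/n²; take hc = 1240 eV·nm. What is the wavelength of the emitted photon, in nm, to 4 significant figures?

For Z = 2 the level energies scale as Z², so the effective Rydberg energy is 13.6 × 4 = 54.40 eV.
ΔE = 54.40 × (1/1² − 1/5²) = 54.40 × 0.9600 = 52.22 eV.
λ = hc/ΔE = 1240 / 52.22 = 23.74 nm.

23.74 nm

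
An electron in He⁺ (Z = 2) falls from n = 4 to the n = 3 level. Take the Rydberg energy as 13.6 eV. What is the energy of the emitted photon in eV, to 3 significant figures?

2.64 eV

The Bohr energies scale as Z², so for Z = 2: E_n = −54.40/n² eV.
E_4 = −54.40/16 = −3.400 eV and E_3 = −54.40/9 = −6.044 eV.
The photon energy is |E_4 − E_3| = 2.64 eV.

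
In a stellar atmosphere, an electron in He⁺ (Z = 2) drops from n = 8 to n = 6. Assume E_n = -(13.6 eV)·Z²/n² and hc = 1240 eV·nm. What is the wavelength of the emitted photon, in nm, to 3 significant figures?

For Z = 2 the level energies scale as Z², so the effective Rydberg energy is 13.6 × 4 = 54.40 eV.
ΔE = 54.40 × (1/6² − 1/8²) = 54.40 × 0.01215 = 0.6611 eV.
λ = hc/ΔE = 1240 / 0.6611 = 1880 nm.

1880 nm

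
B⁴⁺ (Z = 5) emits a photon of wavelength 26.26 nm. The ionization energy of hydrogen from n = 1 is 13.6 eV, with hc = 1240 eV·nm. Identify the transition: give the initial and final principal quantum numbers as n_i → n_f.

n_i = 3, n_f = 2

The photon energy is ΔE = hc/λ = 1240 / 26.26 = 47.22 eV.
With Z = 5, ΔE = 340.0 × (1/n_f² − 1/n_i²), so 1/n_f² − 1/n_i² = 0.1389.
Trying n_f = 2 gives 1/n_i² = 0.1111, i.e. n_i ≈ 3; this pair matches.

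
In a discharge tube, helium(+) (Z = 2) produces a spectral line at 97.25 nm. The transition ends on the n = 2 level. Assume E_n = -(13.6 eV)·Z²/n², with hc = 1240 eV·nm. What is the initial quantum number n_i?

The photon energy is ΔE = hc/λ = 1240 / 97.25 = 12.75 eV.
With Z = 2, ΔE = 54.40 × (1/n_f² − 1/n_i²), so 1/n_f² − 1/n_i² = 0.2344.
With n_f = 2: 1/n_i² = 1/4 − 0.2344 = 0.01561, so n_i ≈ 8.00.

n_i = 8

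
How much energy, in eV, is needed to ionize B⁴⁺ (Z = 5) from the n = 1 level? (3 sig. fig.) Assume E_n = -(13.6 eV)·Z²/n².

E_n = −13.6 Z²/n² = −340.0/n² eV for Z = 5.
E_1 = −340.0/1 = −340 eV, so ionization (to E = 0) requires 340 eV.

340 eV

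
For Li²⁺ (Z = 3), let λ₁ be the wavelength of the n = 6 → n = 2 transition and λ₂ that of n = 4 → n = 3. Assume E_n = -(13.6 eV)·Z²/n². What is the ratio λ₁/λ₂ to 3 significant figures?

0.219

λ ∝ 1/ΔE ∝ 1/(1/n_f² − 1/n_i²), and the Z² and hc factors cancel in the ratio.
λ₁/λ₂ = (1/3² − 1/4²)/(1/2² − 1/6²) = 0.04861/0.2222 = 0.219.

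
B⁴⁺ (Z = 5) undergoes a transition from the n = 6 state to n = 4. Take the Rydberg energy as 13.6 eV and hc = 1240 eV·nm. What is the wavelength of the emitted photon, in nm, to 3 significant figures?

105 nm

For Z = 5 the level energies scale as Z², so the effective Rydberg energy is 13.6 × 25 = 340.0 eV.
ΔE = 340.0 × (1/4² − 1/6²) = 340.0 × 0.03472 = 11.81 eV.
λ = hc/ΔE = 1240 / 11.81 = 105 nm.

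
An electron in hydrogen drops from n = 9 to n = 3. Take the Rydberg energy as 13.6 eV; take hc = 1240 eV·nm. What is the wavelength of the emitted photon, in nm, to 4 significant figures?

923.2 nm

ΔE = 13.60 × (1/3² − 1/9²) = 13.60 × 0.09877 = 1.343 eV.
λ = hc/ΔE = 1240 / 1.343 = 923.2 nm.
This line belongs to the Paschen series.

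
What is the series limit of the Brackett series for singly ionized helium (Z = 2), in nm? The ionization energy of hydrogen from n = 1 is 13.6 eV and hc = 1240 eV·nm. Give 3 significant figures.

365 nm

The Brackett series has lower level n_f = 4; the series limit corresponds to n_i → ∞.
ΔE_max = 13.6 × 4 / 4² = 3.400 eV.
λ_min = 1240 / 3.400 = 365 nm.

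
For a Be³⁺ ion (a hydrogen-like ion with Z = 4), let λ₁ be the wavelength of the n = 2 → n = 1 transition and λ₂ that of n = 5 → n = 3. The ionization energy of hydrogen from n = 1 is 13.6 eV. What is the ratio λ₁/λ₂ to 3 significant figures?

0.0948

λ ∝ 1/ΔE ∝ 1/(1/n_f² − 1/n_i²), and the Z² and hc factors cancel in the ratio.
λ₁/λ₂ = (1/3² − 1/5²)/(1/1² − 1/2²) = 0.07111/0.7500 = 0.0948.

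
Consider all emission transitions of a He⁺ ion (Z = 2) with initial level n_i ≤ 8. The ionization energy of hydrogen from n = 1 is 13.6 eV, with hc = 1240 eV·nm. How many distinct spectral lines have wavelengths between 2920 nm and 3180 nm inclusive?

Enumerate all n_i → n_f pairs with 1 ≤ n_f < n_i ≤ 8 and compute λ = 1240 / [13.6·4·(1/n_f² − 1/n_i²)].
Lines falling in [2920, 3180] nm: 7→6 (3093 nm).

1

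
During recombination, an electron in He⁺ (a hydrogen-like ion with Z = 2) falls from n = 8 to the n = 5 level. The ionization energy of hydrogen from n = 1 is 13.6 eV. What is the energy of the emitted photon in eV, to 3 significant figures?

1.33 eV

The Bohr energies scale as Z², so for Z = 2: E_n = −54.40/n² eV.
E_8 = −54.40/64 = −0.8500 eV and E_5 = −54.40/25 = −2.176 eV.
The photon energy is |E_8 − E_5| = 1.33 eV.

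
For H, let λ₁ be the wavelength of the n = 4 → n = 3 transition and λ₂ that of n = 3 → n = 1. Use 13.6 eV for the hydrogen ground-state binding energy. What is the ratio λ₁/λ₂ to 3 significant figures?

18.3

λ ∝ 1/ΔE ∝ 1/(1/n_f² − 1/n_i²), and the Z² and hc factors cancel in the ratio.
λ₁/λ₂ = (1/1² − 1/3²)/(1/3² − 1/4²) = 0.8889/0.04861 = 18.3.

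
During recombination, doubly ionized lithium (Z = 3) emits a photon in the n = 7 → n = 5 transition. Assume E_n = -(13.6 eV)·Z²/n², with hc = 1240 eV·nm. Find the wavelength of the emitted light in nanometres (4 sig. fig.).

517.1 nm

For Z = 3 the level energies scale as Z², so the effective Rydberg energy is 13.6 × 9 = 122.4 eV.
ΔE = 122.4 × (1/5² − 1/7²) = 122.4 × 0.01959 = 2.398 eV.
λ = hc/ΔE = 1240 / 2.398 = 517.1 nm.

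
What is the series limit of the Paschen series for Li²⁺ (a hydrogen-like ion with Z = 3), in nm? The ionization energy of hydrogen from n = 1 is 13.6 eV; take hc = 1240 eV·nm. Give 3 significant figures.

The Paschen series has lower level n_f = 3; the series limit corresponds to n_i → ∞.
ΔE_max = 13.6 × 9 / 3² = 13.60 eV.
λ_min = 1240 / 13.60 = 91.2 nm.

91.2 nm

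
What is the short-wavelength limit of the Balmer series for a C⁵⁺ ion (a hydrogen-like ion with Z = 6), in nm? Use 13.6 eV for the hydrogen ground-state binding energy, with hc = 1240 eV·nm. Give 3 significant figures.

The Balmer series has lower level n_f = 2; the series limit corresponds to n_i → ∞.
ΔE_max = 13.6 × 36 / 2² = 122.4 eV.
λ_min = 1240 / 122.4 = 10.1 nm.

10.1 nm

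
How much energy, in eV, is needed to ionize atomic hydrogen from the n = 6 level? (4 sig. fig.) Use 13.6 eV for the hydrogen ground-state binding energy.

E_6 = −13.60/36 = −0.3778 eV, so ionization (to E = 0) requires 0.3778 eV.

0.3778 eV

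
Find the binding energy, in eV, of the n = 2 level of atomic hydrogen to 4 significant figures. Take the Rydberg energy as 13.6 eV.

E_2 = −13.60/4 = −3.400 eV, so ionization (to E = 0) requires 3.400 eV.

3.400 eV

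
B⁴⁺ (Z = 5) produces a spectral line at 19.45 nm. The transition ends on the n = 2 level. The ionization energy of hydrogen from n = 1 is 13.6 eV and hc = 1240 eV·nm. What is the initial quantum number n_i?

The photon energy is ΔE = hc/λ = 1240 / 19.45 = 63.75 eV.
With Z = 5, ΔE = 340.0 × (1/n_f² − 1/n_i²), so 1/n_f² − 1/n_i² = 0.1875.
With n_f = 2: 1/n_i² = 1/4 − 0.1875 = 0.06249, so n_i ≈ 4.00.

n_i = 4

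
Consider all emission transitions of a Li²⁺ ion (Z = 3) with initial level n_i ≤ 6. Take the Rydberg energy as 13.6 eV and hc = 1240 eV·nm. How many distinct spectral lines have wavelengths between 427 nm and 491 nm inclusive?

Enumerate all n_i → n_f pairs with 1 ≤ n_f < n_i ≤ 6 and compute λ = 1240 / [13.6·9·(1/n_f² − 1/n_i²)].
Lines falling in [427, 491] nm: 5→4 (450.3 nm).

1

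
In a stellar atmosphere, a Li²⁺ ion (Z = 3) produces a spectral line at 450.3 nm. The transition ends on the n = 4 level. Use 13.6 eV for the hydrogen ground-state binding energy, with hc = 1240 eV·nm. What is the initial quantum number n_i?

The photon energy is ΔE = hc/λ = 1240 / 450.3 = 2.754 eV.
With Z = 3, ΔE = 122.4 × (1/n_f² − 1/n_i²), so 1/n_f² − 1/n_i² = 0.02250.
With n_f = 4: 1/n_i² = 1/16 − 0.02250 = 0.04000, so n_i ≈ 5.00.

n_i = 5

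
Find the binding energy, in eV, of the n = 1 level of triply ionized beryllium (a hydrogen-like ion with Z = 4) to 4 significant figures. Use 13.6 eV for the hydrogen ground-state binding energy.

217.6 eV

E_n = −13.6 Z²/n² = −217.6/n² eV for Z = 4.
E_1 = −217.6/1 = −217.6 eV, so ionization (to E = 0) requires 217.6 eV.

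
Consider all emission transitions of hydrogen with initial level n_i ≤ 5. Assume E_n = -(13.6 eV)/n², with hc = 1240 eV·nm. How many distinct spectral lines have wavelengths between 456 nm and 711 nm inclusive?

2

Enumerate all n_i → n_f pairs with 1 ≤ n_f < n_i ≤ 5 and compute λ = 1240 / [13.6·1·(1/n_f² − 1/n_i²)].
Lines falling in [456, 711] nm: 4→2 (486.3 nm), 3→2 (656.5 nm).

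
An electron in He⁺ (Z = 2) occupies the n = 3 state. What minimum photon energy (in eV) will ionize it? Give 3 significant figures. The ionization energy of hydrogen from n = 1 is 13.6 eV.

6.04 eV

E_n = −13.6 Z²/n² = −54.40/n² eV for Z = 2.
E_3 = −54.40/9 = −6.04 eV, so ionization (to E = 0) requires 6.04 eV.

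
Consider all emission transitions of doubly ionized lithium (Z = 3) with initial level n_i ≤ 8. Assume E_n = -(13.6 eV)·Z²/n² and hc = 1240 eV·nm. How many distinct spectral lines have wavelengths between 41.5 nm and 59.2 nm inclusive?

Enumerate all n_i → n_f pairs with 1 ≤ n_f < n_i ≤ 8 and compute λ = 1240 / [13.6·9·(1/n_f² − 1/n_i²)].
Lines falling in [41.5, 59.2] nm: 8→2 (43.22 nm), 7→2 (44.12 nm), 6→2 (45.59 nm), 5→2 (48.24 nm), 4→2 (54.03 nm).

5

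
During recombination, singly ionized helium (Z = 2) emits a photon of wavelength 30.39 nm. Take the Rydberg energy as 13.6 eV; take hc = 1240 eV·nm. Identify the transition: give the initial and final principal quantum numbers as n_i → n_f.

n_i = 2, n_f = 1

The photon energy is ΔE = hc/λ = 1240 / 30.39 = 40.80 eV.
With Z = 2, ΔE = 54.40 × (1/n_f² − 1/n_i²), so 1/n_f² − 1/n_i² = 0.7501.
Trying n_f = 1 gives 1/n_i² = 0.2499, i.e. n_i ≈ 2; this pair matches.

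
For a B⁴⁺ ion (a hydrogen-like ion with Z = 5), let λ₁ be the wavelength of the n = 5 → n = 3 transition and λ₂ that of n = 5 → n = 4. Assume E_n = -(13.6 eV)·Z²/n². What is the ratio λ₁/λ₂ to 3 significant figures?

0.316

λ ∝ 1/ΔE ∝ 1/(1/n_f² − 1/n_i²), and the Z² and hc factors cancel in the ratio.
λ₁/λ₂ = (1/4² − 1/5²)/(1/3² − 1/5²) = 0.02250/0.07111 = 0.316.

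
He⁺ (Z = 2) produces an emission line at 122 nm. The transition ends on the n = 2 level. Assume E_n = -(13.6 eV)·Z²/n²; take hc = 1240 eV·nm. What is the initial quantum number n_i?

The photon energy is ΔE = hc/λ = 1240 / 122 = 10.16 eV.
With Z = 2, ΔE = 54.40 × (1/n_f² − 1/n_i²), so 1/n_f² − 1/n_i² = 0.1868.
With n_f = 2: 1/n_i² = 1/4 − 0.1868 = 0.06316, so n_i ≈ 3.98.

n_i = 4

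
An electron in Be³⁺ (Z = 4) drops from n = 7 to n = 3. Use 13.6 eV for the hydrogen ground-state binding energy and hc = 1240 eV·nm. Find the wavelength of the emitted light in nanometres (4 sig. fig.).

For Z = 4 the level energies scale as Z², so the effective Rydberg energy is 13.6 × 16 = 217.6 eV.
ΔE = 217.6 × (1/3² − 1/7²) = 217.6 × 0.09070 = 19.74 eV.
λ = hc/ΔE = 1240 / 19.74 = 62.83 nm.

62.83 nm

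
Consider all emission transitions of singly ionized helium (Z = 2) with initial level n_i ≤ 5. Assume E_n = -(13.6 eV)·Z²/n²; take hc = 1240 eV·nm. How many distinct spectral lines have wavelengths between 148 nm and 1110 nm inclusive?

Enumerate all n_i → n_f pairs with 1 ≤ n_f < n_i ≤ 5 and compute λ = 1240 / [13.6·4·(1/n_f² − 1/n_i²)].
Lines falling in [148, 1110] nm: 3→2 (164.1 nm), 5→3 (320.5 nm), 4→3 (468.9 nm), 5→4 (1013 nm).

4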